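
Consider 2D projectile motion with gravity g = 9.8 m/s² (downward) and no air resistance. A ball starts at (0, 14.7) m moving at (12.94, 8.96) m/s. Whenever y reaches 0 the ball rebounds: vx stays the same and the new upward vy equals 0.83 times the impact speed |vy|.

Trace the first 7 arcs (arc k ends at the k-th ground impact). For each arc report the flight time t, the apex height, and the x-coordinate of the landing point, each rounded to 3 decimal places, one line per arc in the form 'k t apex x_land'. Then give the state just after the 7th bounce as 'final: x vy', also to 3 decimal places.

Arc 1: start y=14.700, vy=8.960 → t=2.873, apex=18.796, x_land=37.174, impact vy=-19.194
  bounce: vy ← 0.83·19.194 = 15.931
Arc 2: start y=0.000, vy=15.931 → t=3.251, apex=12.949, x_land=79.245, impact vy=-15.931
  bounce: vy ← 0.83·15.931 = 13.223
Arc 3: start y=0.000, vy=13.223 → t=2.698, apex=8.920, x_land=114.163, impact vy=-13.223
  bounce: vy ← 0.83·13.223 = 10.975
Arc 4: start y=0.000, vy=10.975 → t=2.240, apex=6.145, x_land=143.146, impact vy=-10.975
  bounce: vy ← 0.83·10.975 = 9.109
Arc 5: start y=0.000, vy=9.109 → t=1.859, apex=4.233, x_land=167.201, impact vy=-9.109
  bounce: vy ← 0.83·9.109 = 7.561
Arc 6: start y=0.000, vy=7.561 → t=1.543, apex=2.916, x_land=187.167, impact vy=-7.561
  bounce: vy ← 0.83·7.561 = 6.275
Arc 7: start y=0.000, vy=6.275 → t=1.281, apex=2.009, x_land=203.739, impact vy=-6.275
  bounce: vy ← 0.83·6.275 = 5.208

1 2.873 18.796 37.174
2 3.251 12.949 79.245
3 2.698 8.920 114.163
4 2.240 6.145 143.146
5 1.859 4.233 167.201
6 1.543 2.916 187.167
7 1.281 2.009 203.739
final: 203.739 5.208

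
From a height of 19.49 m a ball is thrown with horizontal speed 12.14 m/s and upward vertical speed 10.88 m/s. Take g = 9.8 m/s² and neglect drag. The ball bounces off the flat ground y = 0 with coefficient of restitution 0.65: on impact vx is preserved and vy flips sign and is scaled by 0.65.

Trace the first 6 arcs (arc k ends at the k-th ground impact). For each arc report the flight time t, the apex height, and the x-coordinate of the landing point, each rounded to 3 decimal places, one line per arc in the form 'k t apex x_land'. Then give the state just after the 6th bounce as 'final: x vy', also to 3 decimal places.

1 3.393 25.530 41.188
2 2.967 10.786 77.212
3 1.929 4.557 100.627
4 1.254 1.925 115.847
5 0.815 0.813 125.740
6 0.530 0.344 132.170
final: 132.170 1.687

Arc 1: start y=19.490, vy=10.880 → t=3.393, apex=25.530, x_land=41.188, impact vy=-22.369
  bounce: vy ← 0.65·22.369 = 14.540
Arc 2: start y=0.000, vy=14.540 → t=2.967, apex=10.786, x_land=77.212, impact vy=-14.540
  bounce: vy ← 0.65·14.540 = 9.451
Arc 3: start y=0.000, vy=9.451 → t=1.929, apex=4.557, x_land=100.627, impact vy=-9.451
  bounce: vy ← 0.65·9.451 = 6.143
Arc 4: start y=0.000, vy=6.143 → t=1.254, apex=1.925, x_land=115.847, impact vy=-6.143
  bounce: vy ← 0.65·6.143 = 3.993
Arc 5: start y=0.000, vy=3.993 → t=0.815, apex=0.813, x_land=125.740, impact vy=-3.993
  bounce: vy ← 0.65·3.993 = 2.595
Arc 6: start y=0.000, vy=2.595 → t=0.530, apex=0.344, x_land=132.170, impact vy=-2.595
  bounce: vy ← 0.65·2.595 = 1.687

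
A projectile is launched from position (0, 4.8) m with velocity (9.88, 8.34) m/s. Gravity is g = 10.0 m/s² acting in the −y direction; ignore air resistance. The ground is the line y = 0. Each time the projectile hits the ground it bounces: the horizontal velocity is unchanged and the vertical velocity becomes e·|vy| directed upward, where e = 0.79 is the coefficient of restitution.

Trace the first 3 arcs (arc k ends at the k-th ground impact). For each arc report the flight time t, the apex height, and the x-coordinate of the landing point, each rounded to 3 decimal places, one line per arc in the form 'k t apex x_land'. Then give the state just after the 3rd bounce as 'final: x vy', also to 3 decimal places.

Arc 1: start y=4.800, vy=8.340 → t=2.121, apex=8.278, x_land=20.952, impact vy=-12.867
  bounce: vy ← 0.79·12.867 = 10.165
Arc 2: start y=0.000, vy=10.165 → t=2.033, apex=5.166, x_land=41.038, impact vy=-10.165
  bounce: vy ← 0.79·10.165 = 8.030
Arc 3: start y=0.000, vy=8.030 → t=1.606, apex=3.224, x_land=56.906, impact vy=-8.030
  bounce: vy ← 0.79·8.030 = 6.344

1 2.121 8.278 20.952
2 2.033 5.166 41.038
3 1.606 3.224 56.906
final: 56.906 6.344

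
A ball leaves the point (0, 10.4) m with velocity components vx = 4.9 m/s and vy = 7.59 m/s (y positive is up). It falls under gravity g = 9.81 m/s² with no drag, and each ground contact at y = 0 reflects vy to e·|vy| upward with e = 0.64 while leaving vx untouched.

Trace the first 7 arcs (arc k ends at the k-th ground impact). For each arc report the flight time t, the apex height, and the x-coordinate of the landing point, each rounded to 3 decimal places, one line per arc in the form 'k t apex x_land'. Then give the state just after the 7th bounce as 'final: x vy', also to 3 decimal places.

1 2.423 13.336 11.871
2 2.111 5.463 22.213
3 1.351 2.237 28.832
4 0.865 0.916 33.068
5 0.553 0.375 35.779
6 0.354 0.154 37.514
7 0.227 0.063 38.624
final: 38.624 0.711

Arc 1: start y=10.400, vy=7.590 → t=2.423, apex=13.336, x_land=11.871, impact vy=-16.176
  bounce: vy ← 0.64·16.176 = 10.353
Arc 2: start y=0.000, vy=10.353 → t=2.111, apex=5.463, x_land=22.213, impact vy=-10.353
  bounce: vy ← 0.64·10.353 = 6.626
Arc 3: start y=0.000, vy=6.626 → t=1.351, apex=2.237, x_land=28.832, impact vy=-6.626
  bounce: vy ← 0.64·6.626 = 4.240
Arc 4: start y=0.000, vy=4.240 → t=0.865, apex=0.916, x_land=33.068, impact vy=-4.240
  bounce: vy ← 0.64·4.240 = 2.714
Arc 5: start y=0.000, vy=2.714 → t=0.553, apex=0.375, x_land=35.779, impact vy=-2.714
  bounce: vy ← 0.64·2.714 = 1.737
Arc 6: start y=0.000, vy=1.737 → t=0.354, apex=0.154, x_land=37.514, impact vy=-1.737
  bounce: vy ← 0.64·1.737 = 1.112
Arc 7: start y=0.000, vy=1.112 → t=0.227, apex=0.063, x_land=38.624, impact vy=-1.112
  bounce: vy ← 0.64·1.112 = 0.711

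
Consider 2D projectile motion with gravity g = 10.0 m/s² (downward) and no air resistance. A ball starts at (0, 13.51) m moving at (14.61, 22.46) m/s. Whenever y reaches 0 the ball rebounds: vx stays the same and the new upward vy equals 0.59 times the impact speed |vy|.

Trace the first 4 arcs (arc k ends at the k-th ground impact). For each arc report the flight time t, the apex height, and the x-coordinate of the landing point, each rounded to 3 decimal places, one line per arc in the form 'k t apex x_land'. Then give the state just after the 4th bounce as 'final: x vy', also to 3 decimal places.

1 5.029 38.733 73.477
2 3.284 13.483 121.460
3 1.938 4.693 149.770
4 1.143 1.634 166.473
final: 166.473 3.373

Arc 1: start y=13.510, vy=22.460 → t=5.029, apex=38.733, x_land=73.477, impact vy=-27.833
  bounce: vy ← 0.59·27.833 = 16.421
Arc 2: start y=0.000, vy=16.421 → t=3.284, apex=13.483, x_land=121.460, impact vy=-16.421
  bounce: vy ← 0.59·16.421 = 9.689
Arc 3: start y=0.000, vy=9.689 → t=1.938, apex=4.693, x_land=149.770, impact vy=-9.689
  bounce: vy ← 0.59·9.689 = 5.716
Arc 4: start y=0.000, vy=5.716 → t=1.143, apex=1.634, x_land=166.473, impact vy=-5.716
  bounce: vy ← 0.59·5.716 = 3.373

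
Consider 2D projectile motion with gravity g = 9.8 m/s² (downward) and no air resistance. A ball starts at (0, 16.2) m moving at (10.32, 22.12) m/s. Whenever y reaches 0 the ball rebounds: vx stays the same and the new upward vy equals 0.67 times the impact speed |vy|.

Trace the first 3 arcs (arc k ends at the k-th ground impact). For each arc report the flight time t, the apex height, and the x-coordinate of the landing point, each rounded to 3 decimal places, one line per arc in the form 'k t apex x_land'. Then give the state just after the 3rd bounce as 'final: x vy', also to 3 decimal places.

Arc 1: start y=16.200, vy=22.120 → t=5.156, apex=41.164, x_land=53.205, impact vy=-28.404
  bounce: vy ← 0.67·28.404 = 19.031
Arc 2: start y=0.000, vy=19.031 → t=3.884, apex=18.479, x_land=93.287, impact vy=-19.031
  bounce: vy ← 0.67·19.031 = 12.751
Arc 3: start y=0.000, vy=12.751 → t=2.602, apex=8.295, x_land=120.142, impact vy=-12.751
  bounce: vy ← 0.67·12.751 = 8.543

1 5.156 41.164 53.205
2 3.884 18.479 93.287
3 2.602 8.295 120.142
final: 120.142 8.543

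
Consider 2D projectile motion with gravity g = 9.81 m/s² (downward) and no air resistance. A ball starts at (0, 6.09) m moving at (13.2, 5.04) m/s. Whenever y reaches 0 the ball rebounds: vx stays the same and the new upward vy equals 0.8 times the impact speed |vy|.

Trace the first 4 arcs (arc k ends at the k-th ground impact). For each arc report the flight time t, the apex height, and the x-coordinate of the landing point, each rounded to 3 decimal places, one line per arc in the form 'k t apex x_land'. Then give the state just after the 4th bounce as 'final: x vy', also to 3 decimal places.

1 1.741 7.385 22.978
2 1.963 4.726 48.892
3 1.571 3.025 69.624
4 1.256 1.936 86.209
final: 86.209 4.930

Arc 1: start y=6.090, vy=5.040 → t=1.741, apex=7.385, x_land=22.978, impact vy=-12.037
  bounce: vy ← 0.8·12.037 = 9.630
Arc 2: start y=0.000, vy=9.630 → t=1.963, apex=4.726, x_land=48.892, impact vy=-9.630
  bounce: vy ← 0.8·9.630 = 7.704
Arc 3: start y=0.000, vy=7.704 → t=1.571, apex=3.025, x_land=69.624, impact vy=-7.704
  bounce: vy ← 0.8·7.704 = 6.163
Arc 4: start y=0.000, vy=6.163 → t=1.256, apex=1.936, x_land=86.209, impact vy=-6.163
  bounce: vy ← 0.8·6.163 = 4.930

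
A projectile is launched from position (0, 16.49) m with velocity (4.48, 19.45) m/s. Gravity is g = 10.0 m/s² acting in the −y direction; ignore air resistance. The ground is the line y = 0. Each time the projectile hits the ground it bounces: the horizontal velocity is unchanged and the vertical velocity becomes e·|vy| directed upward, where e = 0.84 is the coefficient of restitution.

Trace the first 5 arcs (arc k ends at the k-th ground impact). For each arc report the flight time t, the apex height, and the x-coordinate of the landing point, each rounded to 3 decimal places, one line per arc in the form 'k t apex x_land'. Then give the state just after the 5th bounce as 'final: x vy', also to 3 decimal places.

1 4.606 35.405 20.635
2 4.471 24.982 40.663
3 3.755 17.627 57.486
4 3.154 12.438 71.618
5 2.650 8.776 83.489
final: 83.489 11.129

Arc 1: start y=16.490, vy=19.450 → t=4.606, apex=35.405, x_land=20.635, impact vy=-26.610
  bounce: vy ← 0.84·26.610 = 22.353
Arc 2: start y=0.000, vy=22.353 → t=4.471, apex=24.982, x_land=40.663, impact vy=-22.353
  bounce: vy ← 0.84·22.353 = 18.776
Arc 3: start y=0.000, vy=18.776 → t=3.755, apex=17.627, x_land=57.486, impact vy=-18.776
  bounce: vy ← 0.84·18.776 = 15.772
Arc 4: start y=0.000, vy=15.772 → t=3.154, apex=12.438, x_land=71.618, impact vy=-15.772
  bounce: vy ← 0.84·15.772 = 13.248
Arc 5: start y=0.000, vy=13.248 → t=2.650, apex=8.776, x_land=83.489, impact vy=-13.248
  bounce: vy ← 0.84·13.248 = 11.129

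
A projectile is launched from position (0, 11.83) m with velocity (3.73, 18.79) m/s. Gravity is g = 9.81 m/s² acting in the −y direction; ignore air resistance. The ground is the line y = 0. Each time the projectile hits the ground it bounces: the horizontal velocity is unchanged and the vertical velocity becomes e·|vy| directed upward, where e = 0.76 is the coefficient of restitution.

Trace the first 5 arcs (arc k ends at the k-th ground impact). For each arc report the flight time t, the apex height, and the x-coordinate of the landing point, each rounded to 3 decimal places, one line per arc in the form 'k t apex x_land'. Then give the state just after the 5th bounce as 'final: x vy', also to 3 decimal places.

Arc 1: start y=11.830, vy=18.790 → t=4.381, apex=29.825, x_land=16.342, impact vy=-24.190
  bounce: vy ← 0.76·24.190 = 18.385
Arc 2: start y=0.000, vy=18.385 → t=3.748, apex=17.227, x_land=30.323, impact vy=-18.385
  bounce: vy ← 0.76·18.385 = 13.972
Arc 3: start y=0.000, vy=13.972 → t=2.849, apex=9.950, x_land=40.948, impact vy=-13.972
  bounce: vy ← 0.76·13.972 = 10.619
Arc 4: start y=0.000, vy=10.619 → t=2.165, apex=5.747, x_land=49.023, impact vy=-10.619
  bounce: vy ← 0.76·10.619 = 8.070
Arc 5: start y=0.000, vy=8.070 → t=1.645, apex=3.320, x_land=55.160, impact vy=-8.070
  bounce: vy ← 0.76·8.070 = 6.134

1 4.381 29.825 16.342
2 3.748 17.227 30.323
3 2.849 9.950 40.948
4 2.165 5.747 49.023
5 1.645 3.320 55.160
final: 55.160 6.134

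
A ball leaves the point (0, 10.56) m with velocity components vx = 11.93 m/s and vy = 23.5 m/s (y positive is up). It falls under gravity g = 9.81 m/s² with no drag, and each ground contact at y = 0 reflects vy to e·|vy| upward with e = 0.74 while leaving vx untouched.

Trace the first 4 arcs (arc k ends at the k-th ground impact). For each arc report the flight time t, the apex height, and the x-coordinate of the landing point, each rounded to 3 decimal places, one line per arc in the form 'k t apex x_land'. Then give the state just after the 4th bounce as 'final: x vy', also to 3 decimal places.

Arc 1: start y=10.560, vy=23.500 → t=5.205, apex=38.707, x_land=62.092, impact vy=-27.558
  bounce: vy ← 0.74·27.558 = 20.393
Arc 2: start y=0.000, vy=20.393 → t=4.158, apex=21.196, x_land=111.692, impact vy=-20.393
  bounce: vy ← 0.74·20.393 = 15.091
Arc 3: start y=0.000, vy=15.091 → t=3.077, apex=11.607, x_land=148.395, impact vy=-15.091
  bounce: vy ← 0.74·15.091 = 11.167
Arc 4: start y=0.000, vy=11.167 → t=2.277, apex=6.356, x_land=175.556, impact vy=-11.167
  bounce: vy ← 0.74·11.167 = 8.264

1 5.205 38.707 62.092
2 4.158 21.196 111.692
3 3.077 11.607 148.395
4 2.277 6.356 175.556
final: 175.556 8.264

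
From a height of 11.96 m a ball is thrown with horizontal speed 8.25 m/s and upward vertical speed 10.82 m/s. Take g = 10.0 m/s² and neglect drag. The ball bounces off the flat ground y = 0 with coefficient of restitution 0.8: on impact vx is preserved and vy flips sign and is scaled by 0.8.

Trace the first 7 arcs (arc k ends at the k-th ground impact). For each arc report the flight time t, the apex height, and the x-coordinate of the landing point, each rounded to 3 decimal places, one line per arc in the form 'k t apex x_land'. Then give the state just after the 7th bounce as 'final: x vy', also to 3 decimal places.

Arc 1: start y=11.960, vy=10.820 → t=2.970, apex=17.814, x_land=24.499, impact vy=-18.875
  bounce: vy ← 0.8·18.875 = 15.100
Arc 2: start y=0.000, vy=15.100 → t=3.020, apex=11.401, x_land=49.414, impact vy=-15.100
  bounce: vy ← 0.8·15.100 = 12.080
Arc 3: start y=0.000, vy=12.080 → t=2.416, apex=7.296, x_land=69.346, impact vy=-12.080
  bounce: vy ← 0.8·12.080 = 9.664
Arc 4: start y=0.000, vy=9.664 → t=1.933, apex=4.670, x_land=85.292, impact vy=-9.664
  bounce: vy ← 0.8·9.664 = 7.731
Arc 5: start y=0.000, vy=7.731 → t=1.546, apex=2.989, x_land=98.048, impact vy=-7.731
  bounce: vy ← 0.8·7.731 = 6.185
Arc 6: start y=0.000, vy=6.185 → t=1.237, apex=1.913, x_land=108.254, impact vy=-6.185
  bounce: vy ← 0.8·6.185 = 4.948
Arc 7: start y=0.000, vy=4.948 → t=0.990, apex=1.224, x_land=116.418, impact vy=-4.948
  bounce: vy ← 0.8·4.948 = 3.958

1 2.970 17.814 24.499
2 3.020 11.401 49.414
3 2.416 7.296 69.346
4 1.933 4.670 85.292
5 1.546 2.989 98.048
6 1.237 1.913 108.254
7 0.990 1.224 116.418
final: 116.418 3.958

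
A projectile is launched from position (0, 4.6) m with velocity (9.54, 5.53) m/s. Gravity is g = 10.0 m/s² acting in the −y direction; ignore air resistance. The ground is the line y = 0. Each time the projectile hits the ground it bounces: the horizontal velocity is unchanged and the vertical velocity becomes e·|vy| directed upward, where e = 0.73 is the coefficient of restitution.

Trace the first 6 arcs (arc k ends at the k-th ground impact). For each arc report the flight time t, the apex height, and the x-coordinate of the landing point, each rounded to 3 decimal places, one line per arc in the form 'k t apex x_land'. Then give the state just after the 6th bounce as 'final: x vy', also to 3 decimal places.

Arc 1: start y=4.600, vy=5.530 → t=1.660, apex=6.129, x_land=15.838, impact vy=-11.072
  bounce: vy ← 0.73·11.072 = 8.082
Arc 2: start y=0.000, vy=8.082 → t=1.616, apex=3.266, x_land=31.259, impact vy=-8.082
  bounce: vy ← 0.73·8.082 = 5.900
Arc 3: start y=0.000, vy=5.900 → t=1.180, apex=1.741, x_land=42.516, impact vy=-5.900
  bounce: vy ← 0.73·5.900 = 4.307
Arc 4: start y=0.000, vy=4.307 → t=0.861, apex=0.928, x_land=50.734, impact vy=-4.307
  bounce: vy ← 0.73·4.307 = 3.144
Arc 5: start y=0.000, vy=3.144 → t=0.629, apex=0.494, x_land=56.733, impact vy=-3.144
  bounce: vy ← 0.73·3.144 = 2.295
Arc 6: start y=0.000, vy=2.295 → t=0.459, apex=0.263, x_land=61.112, impact vy=-2.295
  bounce: vy ← 0.73·2.295 = 1.676

1 1.660 6.129 15.838
2 1.616 3.266 31.259
3 1.180 1.741 42.516
4 0.861 0.928 50.734
5 0.629 0.494 56.733
6 0.459 0.263 61.112
final: 61.112 1.676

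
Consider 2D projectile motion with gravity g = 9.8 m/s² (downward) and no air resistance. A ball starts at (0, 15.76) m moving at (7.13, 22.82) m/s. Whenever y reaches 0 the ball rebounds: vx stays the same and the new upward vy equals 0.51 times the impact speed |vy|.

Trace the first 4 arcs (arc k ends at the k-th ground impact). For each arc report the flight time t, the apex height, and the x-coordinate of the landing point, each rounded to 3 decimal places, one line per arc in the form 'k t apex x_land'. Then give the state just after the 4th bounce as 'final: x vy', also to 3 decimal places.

Arc 1: start y=15.760, vy=22.820 → t=5.268, apex=42.329, x_land=37.559, impact vy=-28.804
  bounce: vy ← 0.51·28.804 = 14.690
Arc 2: start y=0.000, vy=14.690 → t=2.998, apex=11.010, x_land=58.934, impact vy=-14.690
  bounce: vy ← 0.51·14.690 = 7.492
Arc 3: start y=0.000, vy=7.492 → t=1.529, apex=2.864, x_land=69.835, impact vy=-7.492
  bounce: vy ← 0.51·7.492 = 3.821
Arc 4: start y=0.000, vy=3.821 → t=0.780, apex=0.745, x_land=75.395, impact vy=-3.821
  bounce: vy ← 0.51·3.821 = 1.949

1 5.268 42.329 37.559
2 2.998 11.010 58.934
3 1.529 2.864 69.835
4 0.780 0.745 75.395
final: 75.395 1.949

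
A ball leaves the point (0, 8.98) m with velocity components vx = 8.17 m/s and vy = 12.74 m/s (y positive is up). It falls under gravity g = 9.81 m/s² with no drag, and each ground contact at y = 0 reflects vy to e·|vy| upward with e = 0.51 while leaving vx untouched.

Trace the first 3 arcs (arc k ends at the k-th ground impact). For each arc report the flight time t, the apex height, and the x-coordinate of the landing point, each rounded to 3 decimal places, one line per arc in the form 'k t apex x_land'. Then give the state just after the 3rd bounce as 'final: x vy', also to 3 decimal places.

1 3.174 17.253 25.933
2 1.913 4.487 41.562
3 0.976 1.167 49.532
final: 49.532 2.441

Arc 1: start y=8.980, vy=12.740 → t=3.174, apex=17.253, x_land=25.933, impact vy=-18.398
  bounce: vy ← 0.51·18.398 = 9.383
Arc 2: start y=0.000, vy=9.383 → t=1.913, apex=4.487, x_land=41.562, impact vy=-9.383
  bounce: vy ← 0.51·9.383 = 4.785
Arc 3: start y=0.000, vy=4.785 → t=0.976, apex=1.167, x_land=49.532, impact vy=-4.785
  bounce: vy ← 0.51·4.785 = 2.441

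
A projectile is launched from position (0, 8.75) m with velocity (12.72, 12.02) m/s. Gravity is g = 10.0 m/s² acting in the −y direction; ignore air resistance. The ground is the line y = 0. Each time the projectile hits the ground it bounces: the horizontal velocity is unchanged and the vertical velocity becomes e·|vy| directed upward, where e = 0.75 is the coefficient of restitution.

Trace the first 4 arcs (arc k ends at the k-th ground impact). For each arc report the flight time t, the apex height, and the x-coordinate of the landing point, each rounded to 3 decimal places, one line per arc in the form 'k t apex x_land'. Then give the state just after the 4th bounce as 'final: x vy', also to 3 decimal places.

1 2.989 15.974 38.025
2 2.681 8.985 72.129
3 2.011 5.054 97.707
4 1.508 2.843 116.890
final: 116.890 5.655

Arc 1: start y=8.750, vy=12.020 → t=2.989, apex=15.974, x_land=38.025, impact vy=-17.874
  bounce: vy ← 0.75·17.874 = 13.406
Arc 2: start y=0.000, vy=13.406 → t=2.681, apex=8.985, x_land=72.129, impact vy=-13.406
  bounce: vy ← 0.75·13.406 = 10.054
Arc 3: start y=0.000, vy=10.054 → t=2.011, apex=5.054, x_land=97.707, impact vy=-10.054
  bounce: vy ← 0.75·10.054 = 7.541
Arc 4: start y=0.000, vy=7.541 → t=1.508, apex=2.843, x_land=116.890, impact vy=-7.541
  bounce: vy ← 0.75·7.541 = 5.655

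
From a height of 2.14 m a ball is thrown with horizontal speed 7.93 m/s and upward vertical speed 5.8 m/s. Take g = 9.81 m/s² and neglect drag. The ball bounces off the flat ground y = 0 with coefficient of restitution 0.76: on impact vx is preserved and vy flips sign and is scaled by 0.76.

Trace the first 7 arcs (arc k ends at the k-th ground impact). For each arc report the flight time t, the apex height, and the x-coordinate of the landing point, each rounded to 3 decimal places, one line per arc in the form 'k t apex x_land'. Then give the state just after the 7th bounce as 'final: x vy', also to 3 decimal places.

Arc 1: start y=2.140, vy=5.800 → t=1.478, apex=3.855, x_land=11.718, impact vy=-8.696
  bounce: vy ← 0.76·8.696 = 6.609
Arc 2: start y=0.000, vy=6.609 → t=1.347, apex=2.226, x_land=22.404, impact vy=-6.609
  bounce: vy ← 0.76·6.609 = 5.023
Arc 3: start y=0.000, vy=5.023 → t=1.024, apex=1.286, x_land=30.524, impact vy=-5.023
  bounce: vy ← 0.76·5.023 = 3.817
Arc 4: start y=0.000, vy=3.817 → t=0.778, apex=0.743, x_land=36.696, impact vy=-3.817
  bounce: vy ← 0.76·3.817 = 2.901
Arc 5: start y=0.000, vy=2.901 → t=0.591, apex=0.429, x_land=41.387, impact vy=-2.901
  bounce: vy ← 0.76·2.901 = 2.205
Arc 6: start y=0.000, vy=2.205 → t=0.450, apex=0.248, x_land=44.952, impact vy=-2.205
  bounce: vy ← 0.76·2.205 = 1.676
Arc 7: start y=0.000, vy=1.676 → t=0.342, apex=0.143, x_land=47.661, impact vy=-1.676
  bounce: vy ← 0.76·1.676 = 1.274

1 1.478 3.855 11.718
2 1.347 2.226 22.404
3 1.024 1.286 30.524
4 0.778 0.743 36.696
5 0.591 0.429 41.387
6 0.450 0.248 44.952
7 0.342 0.143 47.661
final: 47.661 1.274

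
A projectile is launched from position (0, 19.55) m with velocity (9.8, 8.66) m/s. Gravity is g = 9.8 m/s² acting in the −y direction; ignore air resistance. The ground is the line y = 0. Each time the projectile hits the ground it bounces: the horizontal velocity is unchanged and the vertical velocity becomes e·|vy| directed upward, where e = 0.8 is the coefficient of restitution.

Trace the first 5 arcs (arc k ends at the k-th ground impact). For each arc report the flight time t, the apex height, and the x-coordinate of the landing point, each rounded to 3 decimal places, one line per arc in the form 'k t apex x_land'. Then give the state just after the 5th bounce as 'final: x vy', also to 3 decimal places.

1 3.068 23.376 30.065
2 3.495 14.961 64.313
3 2.796 9.575 91.712
4 2.237 6.128 113.630
5 1.789 3.922 131.165
final: 131.165 7.014

Arc 1: start y=19.550, vy=8.660 → t=3.068, apex=23.376, x_land=30.065, impact vy=-21.405
  bounce: vy ← 0.8·21.405 = 17.124
Arc 2: start y=0.000, vy=17.124 → t=3.495, apex=14.961, x_land=64.313, impact vy=-17.124
  bounce: vy ← 0.8·17.124 = 13.699
Arc 3: start y=0.000, vy=13.699 → t=2.796, apex=9.575, x_land=91.712, impact vy=-13.699
  bounce: vy ← 0.8·13.699 = 10.959
Arc 4: start y=0.000, vy=10.959 → t=2.237, apex=6.128, x_land=113.630, impact vy=-10.959
  bounce: vy ← 0.8·10.959 = 8.768
Arc 5: start y=0.000, vy=8.768 → t=1.789, apex=3.922, x_land=131.165, impact vy=-8.768
  bounce: vy ← 0.8·8.768 = 7.014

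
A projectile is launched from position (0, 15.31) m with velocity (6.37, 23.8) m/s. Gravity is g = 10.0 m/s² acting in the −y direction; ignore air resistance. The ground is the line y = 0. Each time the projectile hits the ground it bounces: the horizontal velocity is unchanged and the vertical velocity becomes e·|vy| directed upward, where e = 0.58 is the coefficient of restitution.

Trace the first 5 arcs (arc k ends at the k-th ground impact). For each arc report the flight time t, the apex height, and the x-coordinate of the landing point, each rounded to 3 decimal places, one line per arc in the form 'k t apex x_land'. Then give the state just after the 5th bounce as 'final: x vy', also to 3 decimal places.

Arc 1: start y=15.310, vy=23.800 → t=5.334, apex=43.632, x_land=33.978, impact vy=-29.540
  bounce: vy ← 0.58·29.540 = 17.133
Arc 2: start y=0.000, vy=17.133 → t=3.427, apex=14.678, x_land=55.806, impact vy=-17.133
  bounce: vy ← 0.58·17.133 = 9.937
Arc 3: start y=0.000, vy=9.937 → t=1.987, apex=4.938, x_land=68.466, impact vy=-9.937
  bounce: vy ← 0.58·9.937 = 5.764
Arc 4: start y=0.000, vy=5.764 → t=1.153, apex=1.661, x_land=75.809, impact vy=-5.764
  bounce: vy ← 0.58·5.764 = 3.343
Arc 5: start y=0.000, vy=3.343 → t=0.669, apex=0.559, x_land=80.068, impact vy=-3.343
  bounce: vy ← 0.58·3.343 = 1.939

1 5.334 43.632 33.978
2 3.427 14.678 55.806
3 1.987 4.938 68.466
4 1.153 1.661 75.809
5 0.669 0.559 80.068
final: 80.068 1.939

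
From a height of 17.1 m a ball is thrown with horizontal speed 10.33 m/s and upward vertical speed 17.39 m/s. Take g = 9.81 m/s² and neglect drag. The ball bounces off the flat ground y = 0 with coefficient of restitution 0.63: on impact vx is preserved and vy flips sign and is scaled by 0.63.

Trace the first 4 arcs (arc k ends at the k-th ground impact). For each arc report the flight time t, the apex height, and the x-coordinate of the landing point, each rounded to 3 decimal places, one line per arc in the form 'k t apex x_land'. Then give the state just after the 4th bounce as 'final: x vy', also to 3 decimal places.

1 4.347 32.513 44.908
2 3.244 12.905 78.418
3 2.044 5.122 99.530
4 1.288 2.033 112.830
final: 112.830 3.979

Arc 1: start y=17.100, vy=17.390 → t=4.347, apex=32.513, x_land=44.908, impact vy=-25.257
  bounce: vy ← 0.63·25.257 = 15.912
Arc 2: start y=0.000, vy=15.912 → t=3.244, apex=12.905, x_land=78.418, impact vy=-15.912
  bounce: vy ← 0.63·15.912 = 10.024
Arc 3: start y=0.000, vy=10.024 → t=2.044, apex=5.122, x_land=99.530, impact vy=-10.024
  bounce: vy ← 0.63·10.024 = 6.315
Arc 4: start y=0.000, vy=6.315 → t=1.288, apex=2.033, x_land=112.830, impact vy=-6.315
  bounce: vy ← 0.63·6.315 = 3.979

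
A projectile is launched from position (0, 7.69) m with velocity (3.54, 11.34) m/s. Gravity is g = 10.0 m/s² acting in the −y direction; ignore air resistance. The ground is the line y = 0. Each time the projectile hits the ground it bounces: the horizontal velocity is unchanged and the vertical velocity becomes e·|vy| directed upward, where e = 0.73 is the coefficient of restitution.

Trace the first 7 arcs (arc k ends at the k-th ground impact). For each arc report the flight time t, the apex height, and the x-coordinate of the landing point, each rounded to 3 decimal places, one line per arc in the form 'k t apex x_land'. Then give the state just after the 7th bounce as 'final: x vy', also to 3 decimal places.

Arc 1: start y=7.690, vy=11.340 → t=2.814, apex=14.120, x_land=9.963, impact vy=-16.805
  bounce: vy ← 0.73·16.805 = 12.267
Arc 2: start y=0.000, vy=12.267 → t=2.453, apex=7.524, x_land=18.649, impact vy=-12.267
  bounce: vy ← 0.73·12.267 = 8.955
Arc 3: start y=0.000, vy=8.955 → t=1.791, apex=4.010, x_land=24.989, impact vy=-8.955
  bounce: vy ← 0.73·8.955 = 6.537
Arc 4: start y=0.000, vy=6.537 → t=1.307, apex=2.137, x_land=29.617, impact vy=-6.537
  bounce: vy ← 0.73·6.537 = 4.772
Arc 5: start y=0.000, vy=4.772 → t=0.954, apex=1.139, x_land=32.996, impact vy=-4.772
  bounce: vy ← 0.73·4.772 = 3.484
Arc 6: start y=0.000, vy=3.484 → t=0.697, apex=0.607, x_land=35.462, impact vy=-3.484
  bounce: vy ← 0.73·3.484 = 2.543
Arc 7: start y=0.000, vy=2.543 → t=0.509, apex=0.323, x_land=37.263, impact vy=-2.543
  bounce: vy ← 0.73·2.543 = 1.856

1 2.814 14.120 9.963
2 2.453 7.524 18.649
3 1.791 4.010 24.989
4 1.307 2.137 29.617
5 0.954 1.139 32.996
6 0.697 0.607 35.462
7 0.509 0.323 37.263
final: 37.263 1.856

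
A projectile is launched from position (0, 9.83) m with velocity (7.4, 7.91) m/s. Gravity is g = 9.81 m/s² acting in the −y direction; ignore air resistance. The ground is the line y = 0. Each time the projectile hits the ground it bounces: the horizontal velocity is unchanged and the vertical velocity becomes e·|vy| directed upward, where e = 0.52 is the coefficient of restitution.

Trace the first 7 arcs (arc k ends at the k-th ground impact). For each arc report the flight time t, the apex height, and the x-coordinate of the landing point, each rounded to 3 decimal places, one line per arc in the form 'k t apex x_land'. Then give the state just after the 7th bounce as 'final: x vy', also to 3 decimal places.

Arc 1: start y=9.830, vy=7.910 → t=2.436, apex=13.019, x_land=18.023, impact vy=-15.982
  bounce: vy ← 0.52·15.982 = 8.311
Arc 2: start y=0.000, vy=8.311 → t=1.694, apex=3.520, x_land=30.561, impact vy=-8.311
  bounce: vy ← 0.52·8.311 = 4.322
Arc 3: start y=0.000, vy=4.322 → t=0.881, apex=0.952, x_land=37.081, impact vy=-4.322
  bounce: vy ← 0.52·4.322 = 2.247
Arc 4: start y=0.000, vy=2.247 → t=0.458, apex=0.257, x_land=40.471, impact vy=-2.247
  bounce: vy ← 0.52·2.247 = 1.169
Arc 5: start y=0.000, vy=1.169 → t=0.238, apex=0.070, x_land=42.234, impact vy=-1.169
  bounce: vy ← 0.52·1.169 = 0.608
Arc 6: start y=0.000, vy=0.608 → t=0.124, apex=0.019, x_land=43.151, impact vy=-0.608
  bounce: vy ← 0.52·0.608 = 0.316
Arc 7: start y=0.000, vy=0.316 → t=0.064, apex=0.005, x_land=43.627, impact vy=-0.316
  bounce: vy ← 0.52·0.316 = 0.164

1 2.436 13.019 18.023
2 1.694 3.520 30.561
3 0.881 0.952 37.081
4 0.458 0.257 40.471
5 0.238 0.070 42.234
6 0.124 0.019 43.151
7 0.064 0.005 43.627
final: 43.627 0.164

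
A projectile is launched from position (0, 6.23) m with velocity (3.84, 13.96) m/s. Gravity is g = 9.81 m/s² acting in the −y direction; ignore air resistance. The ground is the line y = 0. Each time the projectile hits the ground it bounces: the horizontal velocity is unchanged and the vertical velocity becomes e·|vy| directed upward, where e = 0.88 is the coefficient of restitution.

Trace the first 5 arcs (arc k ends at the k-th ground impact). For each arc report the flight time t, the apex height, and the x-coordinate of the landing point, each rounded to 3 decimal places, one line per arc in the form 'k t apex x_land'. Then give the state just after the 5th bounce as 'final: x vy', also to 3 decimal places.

1 3.238 16.163 12.435
2 3.195 12.516 24.703
3 2.811 9.693 35.499
4 2.474 7.506 45.000
5 2.177 5.813 53.360
final: 53.360 9.398

Arc 1: start y=6.230, vy=13.960 → t=3.238, apex=16.163, x_land=12.435, impact vy=-17.808
  bounce: vy ← 0.88·17.808 = 15.671
Arc 2: start y=0.000, vy=15.671 → t=3.195, apex=12.516, x_land=24.703, impact vy=-15.671
  bounce: vy ← 0.88·15.671 = 13.790
Arc 3: start y=0.000, vy=13.790 → t=2.811, apex=9.693, x_land=35.499, impact vy=-13.790
  bounce: vy ← 0.88·13.790 = 12.135
Arc 4: start y=0.000, vy=12.135 → t=2.474, apex=7.506, x_land=45.000, impact vy=-12.135
  bounce: vy ← 0.88·12.135 = 10.679
Arc 5: start y=0.000, vy=10.679 → t=2.177, apex=5.813, x_land=53.360, impact vy=-10.679
  bounce: vy ← 0.88·10.679 = 9.398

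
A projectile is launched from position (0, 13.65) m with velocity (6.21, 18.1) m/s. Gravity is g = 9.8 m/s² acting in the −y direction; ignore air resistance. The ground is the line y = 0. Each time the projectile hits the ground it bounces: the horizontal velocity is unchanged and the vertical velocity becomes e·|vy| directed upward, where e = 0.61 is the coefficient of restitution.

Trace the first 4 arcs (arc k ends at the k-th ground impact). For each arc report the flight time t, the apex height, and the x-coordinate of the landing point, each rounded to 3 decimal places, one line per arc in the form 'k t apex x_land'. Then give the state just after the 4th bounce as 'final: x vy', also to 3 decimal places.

Arc 1: start y=13.650, vy=18.100 → t=4.336, apex=30.365, x_land=26.928, impact vy=-24.396
  bounce: vy ← 0.61·24.396 = 14.881
Arc 2: start y=0.000, vy=14.881 → t=3.037, apex=11.299, x_land=45.788, impact vy=-14.881
  bounce: vy ← 0.61·14.881 = 9.078
Arc 3: start y=0.000, vy=9.078 → t=1.853, apex=4.204, x_land=57.293, impact vy=-9.078
  bounce: vy ← 0.61·9.078 = 5.537
Arc 4: start y=0.000, vy=5.537 → t=1.130, apex=1.564, x_land=64.311, impact vy=-5.537
  bounce: vy ← 0.61·5.537 = 3.378

1 4.336 30.365 26.928
2 3.037 11.299 45.788
3 1.853 4.204 57.293
4 1.130 1.564 64.311
final: 64.311 3.378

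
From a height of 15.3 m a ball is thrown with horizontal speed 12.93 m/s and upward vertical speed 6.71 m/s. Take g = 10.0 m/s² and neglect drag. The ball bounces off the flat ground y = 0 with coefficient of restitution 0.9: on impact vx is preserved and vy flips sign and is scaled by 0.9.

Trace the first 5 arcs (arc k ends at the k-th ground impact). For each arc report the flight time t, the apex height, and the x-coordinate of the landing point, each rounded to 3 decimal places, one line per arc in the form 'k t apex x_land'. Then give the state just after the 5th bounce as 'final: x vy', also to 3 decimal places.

1 2.545 17.551 32.901
2 3.372 14.216 76.507
3 3.035 11.515 115.751
4 2.732 9.327 151.072
5 2.458 7.555 182.860
final: 182.860 11.063

Arc 1: start y=15.300, vy=6.710 → t=2.545, apex=17.551, x_land=32.901, impact vy=-18.736
  bounce: vy ← 0.9·18.736 = 16.862
Arc 2: start y=0.000, vy=16.862 → t=3.372, apex=14.216, x_land=76.507, impact vy=-16.862
  bounce: vy ← 0.9·16.862 = 15.176
Arc 3: start y=0.000, vy=15.176 → t=3.035, apex=11.515, x_land=115.751, impact vy=-15.176
  bounce: vy ← 0.9·15.176 = 13.658
Arc 4: start y=0.000, vy=13.658 → t=2.732, apex=9.327, x_land=151.072, impact vy=-13.658
  bounce: vy ← 0.9·13.658 = 12.292
Arc 5: start y=0.000, vy=12.292 → t=2.458, apex=7.555, x_land=182.860, impact vy=-12.292
  bounce: vy ← 0.9·12.292 = 11.063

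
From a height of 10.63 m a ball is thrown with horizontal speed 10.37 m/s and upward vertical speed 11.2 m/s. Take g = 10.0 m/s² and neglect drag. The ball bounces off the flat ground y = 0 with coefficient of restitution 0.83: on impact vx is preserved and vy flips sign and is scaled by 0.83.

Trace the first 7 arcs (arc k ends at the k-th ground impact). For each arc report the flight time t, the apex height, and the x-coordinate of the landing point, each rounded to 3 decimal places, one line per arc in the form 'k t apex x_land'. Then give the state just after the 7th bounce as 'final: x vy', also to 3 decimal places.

Arc 1: start y=10.630, vy=11.200 → t=2.959, apex=16.902, x_land=30.681, impact vy=-18.386
  bounce: vy ← 0.83·18.386 = 15.260
Arc 2: start y=0.000, vy=15.260 → t=3.052, apex=11.644, x_land=62.330, impact vy=-15.260
  bounce: vy ← 0.83·15.260 = 12.666
Arc 3: start y=0.000, vy=12.666 → t=2.533, apex=8.021, x_land=88.600, impact vy=-12.666
  bounce: vy ← 0.83·12.666 = 10.513
Arc 4: start y=0.000, vy=10.513 → t=2.103, apex=5.526, x_land=110.403, impact vy=-10.513
  bounce: vy ← 0.83·10.513 = 8.726
Arc 5: start y=0.000, vy=8.726 → t=1.745, apex=3.807, x_land=128.500, impact vy=-8.726
  bounce: vy ← 0.83·8.726 = 7.242
Arc 6: start y=0.000, vy=7.242 → t=1.448, apex=2.623, x_land=143.521, impact vy=-7.242
  bounce: vy ← 0.83·7.242 = 6.011
Arc 7: start y=0.000, vy=6.011 → t=1.202, apex=1.807, x_land=155.988, impact vy=-6.011
  bounce: vy ← 0.83·6.011 = 4.989

1 2.959 16.902 30.681
2 3.052 11.644 62.330
3 2.533 8.021 88.600
4 2.103 5.526 110.403
5 1.745 3.807 128.500
6 1.448 2.623 143.521
7 1.202 1.807 155.988
final: 155.988 4.989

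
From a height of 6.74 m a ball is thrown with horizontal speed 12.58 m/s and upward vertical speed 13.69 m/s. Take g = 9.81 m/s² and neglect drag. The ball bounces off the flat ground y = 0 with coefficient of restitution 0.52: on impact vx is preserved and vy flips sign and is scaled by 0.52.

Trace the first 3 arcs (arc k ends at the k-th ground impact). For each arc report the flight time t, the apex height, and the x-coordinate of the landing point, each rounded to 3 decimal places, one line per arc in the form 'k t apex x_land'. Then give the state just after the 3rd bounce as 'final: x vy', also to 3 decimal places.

1 3.218 16.292 40.483
2 1.895 4.405 64.327
3 0.986 1.191 76.726
final: 76.726 2.514

Arc 1: start y=6.740, vy=13.690 → t=3.218, apex=16.292, x_land=40.483, impact vy=-17.879
  bounce: vy ← 0.52·17.879 = 9.297
Arc 2: start y=0.000, vy=9.297 → t=1.895, apex=4.405, x_land=64.327, impact vy=-9.297
  bounce: vy ← 0.52·9.297 = 4.834
Arc 3: start y=0.000, vy=4.834 → t=0.986, apex=1.191, x_land=76.726, impact vy=-4.834
  bounce: vy ← 0.52·4.834 = 2.514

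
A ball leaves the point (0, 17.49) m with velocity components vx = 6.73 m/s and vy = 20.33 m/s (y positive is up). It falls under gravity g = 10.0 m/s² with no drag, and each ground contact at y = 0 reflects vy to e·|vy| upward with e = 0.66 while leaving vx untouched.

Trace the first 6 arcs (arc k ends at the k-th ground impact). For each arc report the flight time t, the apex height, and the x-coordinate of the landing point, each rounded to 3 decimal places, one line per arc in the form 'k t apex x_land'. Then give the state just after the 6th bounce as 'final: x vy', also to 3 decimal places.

Arc 1: start y=17.490, vy=20.330 → t=4.795, apex=38.155, x_land=32.273, impact vy=-27.624
  bounce: vy ← 0.66·27.624 = 18.232
Arc 2: start y=0.000, vy=18.232 → t=3.646, apex=16.621, x_land=56.814, impact vy=-18.232
  bounce: vy ← 0.66·18.232 = 12.033
Arc 3: start y=0.000, vy=12.033 → t=2.407, apex=7.240, x_land=73.010, impact vy=-12.033
  bounce: vy ← 0.66·12.033 = 7.942
Arc 4: start y=0.000, vy=7.942 → t=1.588, apex=3.154, x_land=83.700, impact vy=-7.942
  bounce: vy ← 0.66·7.942 = 5.242
Arc 5: start y=0.000, vy=5.242 → t=1.048, apex=1.374, x_land=90.756, impact vy=-5.242
  bounce: vy ← 0.66·5.242 = 3.459
Arc 6: start y=0.000, vy=3.459 → t=0.692, apex=0.598, x_land=95.412, impact vy=-3.459
  bounce: vy ← 0.66·3.459 = 2.283

1 4.795 38.155 32.273
2 3.646 16.621 56.814
3 2.407 7.240 73.010
4 1.588 3.154 83.700
5 1.048 1.374 90.756
6 0.692 0.598 95.412
final: 95.412 2.283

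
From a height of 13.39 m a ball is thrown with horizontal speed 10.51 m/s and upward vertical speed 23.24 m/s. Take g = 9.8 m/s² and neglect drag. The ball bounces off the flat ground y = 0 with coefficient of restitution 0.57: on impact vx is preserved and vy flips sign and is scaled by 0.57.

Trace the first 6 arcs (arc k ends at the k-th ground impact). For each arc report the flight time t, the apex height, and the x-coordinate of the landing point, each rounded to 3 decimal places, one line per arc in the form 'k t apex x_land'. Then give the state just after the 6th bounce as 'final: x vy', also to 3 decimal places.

1 5.262 40.946 55.305
2 3.295 13.303 89.940
3 1.878 4.322 109.682
4 1.071 1.404 120.935
5 0.610 0.456 127.349
6 0.348 0.148 131.005
final: 131.005 0.972

Arc 1: start y=13.390, vy=23.240 → t=5.262, apex=40.946, x_land=55.305, impact vy=-28.329
  bounce: vy ← 0.57·28.329 = 16.148
Arc 2: start y=0.000, vy=16.148 → t=3.295, apex=13.303, x_land=89.940, impact vy=-16.148
  bounce: vy ← 0.57·16.148 = 9.204
Arc 3: start y=0.000, vy=9.204 → t=1.878, apex=4.322, x_land=109.682, impact vy=-9.204
  bounce: vy ← 0.57·9.204 = 5.246
Arc 4: start y=0.000, vy=5.246 → t=1.071, apex=1.404, x_land=120.935, impact vy=-5.246
  bounce: vy ← 0.57·5.246 = 2.990
Arc 5: start y=0.000, vy=2.990 → t=0.610, apex=0.456, x_land=127.349, impact vy=-2.990
  bounce: vy ← 0.57·2.990 = 1.705
Arc 6: start y=0.000, vy=1.705 → t=0.348, apex=0.148, x_land=131.005, impact vy=-1.705
  bounce: vy ← 0.57·1.705 = 0.972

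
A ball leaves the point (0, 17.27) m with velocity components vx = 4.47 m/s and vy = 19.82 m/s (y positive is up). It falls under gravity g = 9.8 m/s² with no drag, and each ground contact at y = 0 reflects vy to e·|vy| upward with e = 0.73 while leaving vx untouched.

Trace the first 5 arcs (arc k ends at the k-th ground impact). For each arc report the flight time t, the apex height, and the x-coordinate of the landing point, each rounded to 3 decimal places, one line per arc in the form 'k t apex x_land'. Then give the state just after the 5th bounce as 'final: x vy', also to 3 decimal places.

Arc 1: start y=17.270, vy=19.820 → t=4.782, apex=37.312, x_land=21.375, impact vy=-27.043
  bounce: vy ← 0.73·27.043 = 19.741
Arc 2: start y=0.000, vy=19.741 → t=4.029, apex=19.884, x_land=39.384, impact vy=-19.741
  bounce: vy ← 0.73·19.741 = 14.411
Arc 3: start y=0.000, vy=14.411 → t=2.941, apex=10.596, x_land=52.531, impact vy=-14.411
  bounce: vy ← 0.73·14.411 = 10.520
Arc 4: start y=0.000, vy=10.520 → t=2.147, apex=5.647, x_land=62.128, impact vy=-10.520
  bounce: vy ← 0.73·10.520 = 7.680
Arc 5: start y=0.000, vy=7.680 → t=1.567, apex=3.009, x_land=69.134, impact vy=-7.680
  bounce: vy ← 0.73·7.680 = 5.606

1 4.782 37.312 21.375
2 4.029 19.884 39.384
3 2.941 10.596 52.531
4 2.147 5.647 62.128
5 1.567 3.009 69.134
final: 69.134 5.606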